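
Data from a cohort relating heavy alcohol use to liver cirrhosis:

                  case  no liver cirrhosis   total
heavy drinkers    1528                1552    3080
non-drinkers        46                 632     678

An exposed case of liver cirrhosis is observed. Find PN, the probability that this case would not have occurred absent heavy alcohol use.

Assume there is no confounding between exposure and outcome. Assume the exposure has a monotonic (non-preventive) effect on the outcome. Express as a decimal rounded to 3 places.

PN ≈ 0.863

p₁ = P(outcome | exposed) = 1528/3080 = 0.4961
p₀ = P(outcome | unexposed) = 46/678 = 0.067847
Under exogeneity and monotonicity, PN = (p₁ − p₀) / p₁.
PN = (0.4961 − 0.067847) / 0.4961 = 0.42826 / 0.4961 ≈ 0.8632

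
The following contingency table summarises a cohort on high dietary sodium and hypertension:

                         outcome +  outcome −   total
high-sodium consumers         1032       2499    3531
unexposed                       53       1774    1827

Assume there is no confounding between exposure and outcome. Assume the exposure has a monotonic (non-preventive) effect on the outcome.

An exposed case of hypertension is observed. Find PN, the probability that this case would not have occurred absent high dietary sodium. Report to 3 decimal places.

p₁ = P(outcome | exposed) = 1032/3531 = 0.29227
p₀ = P(outcome | unexposed) = 53/1827 = 0.029009
Under exogeneity and monotonicity, PN = (p₁ − p₀)/p₁.
PN = (0.29227 − 0.029009) / 0.29227 ≈ 0.9007

PN ≈ 0.901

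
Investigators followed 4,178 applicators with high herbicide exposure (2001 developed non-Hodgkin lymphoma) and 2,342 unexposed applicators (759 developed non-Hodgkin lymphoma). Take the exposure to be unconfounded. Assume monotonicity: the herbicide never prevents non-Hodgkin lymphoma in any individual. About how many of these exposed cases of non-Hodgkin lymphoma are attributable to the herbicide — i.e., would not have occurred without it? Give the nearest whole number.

p₁ = P(outcome | exposed) = 2001/4178 = 0.47894
p₀ = P(outcome | unexposed) = 759/2342 = 0.32408
PN = (p₁ − p₀)/p₁ = (0.47894 − 0.32408) / 0.47894 ≈ 0.32333.
Attributable cases ≈ PN × (exposed cases) = 0.32333 × 2001 ≈ 646.99.

about 647 cases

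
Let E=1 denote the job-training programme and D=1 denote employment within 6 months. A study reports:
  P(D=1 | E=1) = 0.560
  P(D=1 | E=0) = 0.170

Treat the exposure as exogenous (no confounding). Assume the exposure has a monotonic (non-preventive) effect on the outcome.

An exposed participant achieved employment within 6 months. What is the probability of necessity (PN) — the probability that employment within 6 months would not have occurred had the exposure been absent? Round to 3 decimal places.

PN ≈ 0.696

Let p₁ = 0.56, p₀ = 0.17.
Under exogeneity and monotonicity, PN = (p₁ − p₀) / p₁.
PN = (0.56 − 0.17) / 0.56 = 0.39 / 0.56 ≈ 0.6964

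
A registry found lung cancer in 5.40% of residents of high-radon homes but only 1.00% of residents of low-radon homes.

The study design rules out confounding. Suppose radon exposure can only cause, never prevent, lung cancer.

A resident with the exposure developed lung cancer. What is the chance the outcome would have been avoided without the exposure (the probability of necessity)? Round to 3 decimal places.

PN ≈ 0.815

p₁ = 0.054, p₀ = 0.01.
Under exogeneity and monotonicity, PN = (p₁ − p₀) / p₁.
PN = (0.054 − 0.01) / 0.054 = 0.044 / 0.054 ≈ 0.8148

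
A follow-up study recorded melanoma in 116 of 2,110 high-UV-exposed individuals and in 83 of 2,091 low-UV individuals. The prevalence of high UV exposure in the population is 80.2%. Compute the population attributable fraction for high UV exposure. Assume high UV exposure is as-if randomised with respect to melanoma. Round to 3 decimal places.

p₁ = P(outcome | exposed) = 116/2110 = 0.054976
p₀ = P(outcome | unexposed) = 83/2091 = 0.039694
Overall risk P(Y=1) = π·p₁ + (1−π)·p₀ = 0.802×0.054976 + 0.198×0.039694 = 0.05195.
Under exogeneity, PAF = [P(Y=1) − p₀] / P(Y=1).
PAF = (0.05195 − 0.039694) / 0.05195 ≈ 0.2359

PAF ≈ 0.236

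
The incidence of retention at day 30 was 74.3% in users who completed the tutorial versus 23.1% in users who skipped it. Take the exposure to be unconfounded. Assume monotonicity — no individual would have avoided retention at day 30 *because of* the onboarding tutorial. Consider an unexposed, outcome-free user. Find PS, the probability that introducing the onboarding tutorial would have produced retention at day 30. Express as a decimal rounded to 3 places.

p₁ = 0.743, p₀ = 0.231.
Under exogeneity and monotonicity, PS = (p₁ − p₀) / (1 − p₀).
PS = (0.743 − 0.231) / (1 − 0.231) = 0.512 / 0.769 ≈ 0.6658

PS ≈ 0.666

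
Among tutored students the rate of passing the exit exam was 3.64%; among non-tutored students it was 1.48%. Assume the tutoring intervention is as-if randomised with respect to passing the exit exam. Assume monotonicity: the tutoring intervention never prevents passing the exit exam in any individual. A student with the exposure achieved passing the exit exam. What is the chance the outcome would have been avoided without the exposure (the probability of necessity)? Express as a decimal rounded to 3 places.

PN ≈ 0.593

p₁ = 0.0364, p₀ = 0.0148.
Under exogeneity and monotonicity, PN = (p₁ − p₀) / p₁.
PN = (0.0364 − 0.0148) / 0.0364 = 0.0216 / 0.0364 ≈ 0.5934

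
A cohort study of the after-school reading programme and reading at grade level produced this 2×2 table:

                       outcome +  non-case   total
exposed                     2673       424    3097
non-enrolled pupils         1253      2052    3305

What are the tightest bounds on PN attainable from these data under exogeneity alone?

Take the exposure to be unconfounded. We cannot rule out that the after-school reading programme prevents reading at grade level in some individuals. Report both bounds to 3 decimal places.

p₁ = P(outcome | exposed) = 2673/3097 = 0.86309
p₀ = P(outcome | unexposed) = 1253/3305 = 0.37912
Under exogeneity alone the bounds on PN are max{0,(p₁−p₀)/p₁} ≤ PN ≤ min{1,(1−p₀)/p₁}.
  lower = (p₁ − p₀)/p₁ = 0.48397 / 0.86309 ≈ 0.5607
  upper = min{1, (1 − p₀)/p₁} = 0.62088 / 0.86309 ≈ 0.7194

0.561 ≤ PN ≤ 0.719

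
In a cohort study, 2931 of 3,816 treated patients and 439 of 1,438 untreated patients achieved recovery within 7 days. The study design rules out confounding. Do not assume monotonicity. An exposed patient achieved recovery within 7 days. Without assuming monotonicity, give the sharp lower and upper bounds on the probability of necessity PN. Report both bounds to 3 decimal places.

0.603 ≤ PN ≤ 0.904

p₁ = P(outcome | exposed) = 2931/3816 = 0.76808
p₀ = P(outcome | unexposed) = 439/1438 = 0.30529
Under exogeneity alone the bounds on PN are max{0,(p₁−p₀)/p₁} ≤ PN ≤ min{1,(1−p₀)/p₁}.
  lower = (p₁ − p₀)/p₁ = 0.4628 / 0.76808 ≈ 0.6025
  upper = min{1, (1 − p₀)/p₁} = 0.69471 / 0.76808 ≈ 0.9045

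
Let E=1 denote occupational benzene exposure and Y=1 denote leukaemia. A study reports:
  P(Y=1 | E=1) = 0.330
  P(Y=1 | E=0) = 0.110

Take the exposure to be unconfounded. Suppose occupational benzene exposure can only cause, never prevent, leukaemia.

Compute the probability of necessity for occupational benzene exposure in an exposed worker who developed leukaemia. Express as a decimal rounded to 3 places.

Let p₁ = 0.33, p₀ = 0.11.
Under exogeneity and monotonicity, PN = (p₁ − p₀) / p₁.
PN = (0.33 − 0.11) / 0.33 = 0.22 / 0.33 ≈ 0.6667

PN ≈ 0.667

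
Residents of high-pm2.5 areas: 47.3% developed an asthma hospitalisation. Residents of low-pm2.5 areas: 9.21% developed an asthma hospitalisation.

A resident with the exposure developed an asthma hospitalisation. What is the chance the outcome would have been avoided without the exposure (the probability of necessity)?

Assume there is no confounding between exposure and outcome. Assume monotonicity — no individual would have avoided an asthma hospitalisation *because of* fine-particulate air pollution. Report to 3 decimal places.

p₁ = 0.473, p₀ = 0.0921.
Under exogeneity and monotonicity, PN = (p₁ − p₀) / p₁.
PN = (0.473 − 0.0921) / 0.473 = 0.3809 / 0.473 ≈ 0.8053

PN ≈ 0.805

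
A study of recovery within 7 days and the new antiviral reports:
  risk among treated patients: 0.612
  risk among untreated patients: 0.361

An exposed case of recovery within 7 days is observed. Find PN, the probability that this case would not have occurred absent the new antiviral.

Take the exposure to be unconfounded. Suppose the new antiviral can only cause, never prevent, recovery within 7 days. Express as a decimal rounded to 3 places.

PN ≈ 0.410

Let p₁ = 0.612, p₀ = 0.361.
Under exogeneity and monotonicity, PN = (p₁ − p₀) / p₁.
PN = (0.612 − 0.361) / 0.612 = 0.251 / 0.612 ≈ 0.4101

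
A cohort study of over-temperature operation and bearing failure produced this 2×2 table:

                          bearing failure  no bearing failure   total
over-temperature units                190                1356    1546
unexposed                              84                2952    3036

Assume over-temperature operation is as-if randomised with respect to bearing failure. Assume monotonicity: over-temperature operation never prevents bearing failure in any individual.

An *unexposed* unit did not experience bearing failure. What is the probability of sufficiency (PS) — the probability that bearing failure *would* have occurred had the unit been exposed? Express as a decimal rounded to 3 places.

PS ≈ 0.098

p₁ = P(outcome | exposed) = 190/1546 = 0.1229
p₀ = P(outcome | unexposed) = 84/3036 = 0.027668
Under exogeneity and monotonicity, PS = (p₁ − p₀) / (1 − p₀).
PS = (0.1229 − 0.027668) / (1 − 0.027668) = 0.09523 / 0.97233 ≈ 0.0979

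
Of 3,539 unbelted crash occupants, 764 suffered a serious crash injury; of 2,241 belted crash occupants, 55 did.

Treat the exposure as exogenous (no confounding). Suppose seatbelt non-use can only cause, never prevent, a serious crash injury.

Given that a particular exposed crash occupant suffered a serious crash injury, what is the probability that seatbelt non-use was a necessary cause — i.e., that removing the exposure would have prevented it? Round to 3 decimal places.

PN ≈ 0.886

p₁ = P(outcome | exposed) = 764/3539 = 0.21588
p₀ = P(outcome | unexposed) = 55/2241 = 0.024543
Under exogeneity and monotonicity, PN = (p₁ − p₀) / p₁.
PN = (0.21588 − 0.024543) / 0.21588 = 0.19134 / 0.21588 ≈ 0.8863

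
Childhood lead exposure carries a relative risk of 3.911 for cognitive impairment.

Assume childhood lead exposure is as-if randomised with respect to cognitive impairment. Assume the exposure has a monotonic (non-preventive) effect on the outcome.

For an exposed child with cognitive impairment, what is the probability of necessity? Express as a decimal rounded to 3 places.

Under exogeneity and monotonicity, PN = (RR − 1) / RR = 1 − 1/RR.
PN = (3.911 − 1) / 3.911 = 2.911 / 3.911 ≈ 0.7443

PN ≈ 0.744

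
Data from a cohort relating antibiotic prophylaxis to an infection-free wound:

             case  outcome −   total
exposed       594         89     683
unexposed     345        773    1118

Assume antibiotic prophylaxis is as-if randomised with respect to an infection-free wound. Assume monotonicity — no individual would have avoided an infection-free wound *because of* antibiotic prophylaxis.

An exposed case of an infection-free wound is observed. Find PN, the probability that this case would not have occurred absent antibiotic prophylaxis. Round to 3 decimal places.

p₁ = P(outcome | exposed) = 594/683 = 0.86969
p₀ = P(outcome | unexposed) = 345/1118 = 0.30859
Under exogeneity and monotonicity, PN = (p₁ − p₀)/p₁.
PN = (0.86969 − 0.30859) / 0.86969 ≈ 0.6452

PN ≈ 0.645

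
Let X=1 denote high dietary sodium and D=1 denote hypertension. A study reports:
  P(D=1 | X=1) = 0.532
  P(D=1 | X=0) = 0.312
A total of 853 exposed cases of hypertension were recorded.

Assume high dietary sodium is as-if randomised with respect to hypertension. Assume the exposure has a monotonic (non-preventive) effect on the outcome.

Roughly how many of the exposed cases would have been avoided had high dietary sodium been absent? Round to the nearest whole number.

Let p₁ = 0.532, p₀ = 0.312.
PN = (p₁ − p₀)/p₁ = (0.532 − 0.312) / 0.532 ≈ 0.41353.
Attributable cases ≈ PN × (exposed cases) = 0.41353 × 853 ≈ 352.74.

about 353 cases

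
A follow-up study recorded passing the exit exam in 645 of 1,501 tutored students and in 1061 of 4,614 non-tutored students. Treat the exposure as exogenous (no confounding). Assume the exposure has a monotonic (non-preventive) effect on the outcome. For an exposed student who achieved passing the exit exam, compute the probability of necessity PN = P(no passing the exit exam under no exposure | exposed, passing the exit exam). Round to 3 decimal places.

p₁ = P(outcome | exposed) = 645/1501 = 0.42971
p₀ = P(outcome | unexposed) = 1061/4614 = 0.22995
Under exogeneity and monotonicity, PN = (p₁ − p₀) / p₁.
PN = (0.42971 − 0.22995) / 0.42971 = 0.19976 / 0.42971 ≈ 0.4649

PN ≈ 0.465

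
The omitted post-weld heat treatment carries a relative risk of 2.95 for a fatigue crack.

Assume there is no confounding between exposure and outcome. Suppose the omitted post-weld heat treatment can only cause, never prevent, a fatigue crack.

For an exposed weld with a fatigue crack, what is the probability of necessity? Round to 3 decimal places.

PN ≈ 0.661

Under exogeneity and monotonicity, PN = (RR − 1) / RR = 1 − 1/RR.
PN = (2.95 − 1) / 2.95 = 1.95 / 2.95 ≈ 0.6610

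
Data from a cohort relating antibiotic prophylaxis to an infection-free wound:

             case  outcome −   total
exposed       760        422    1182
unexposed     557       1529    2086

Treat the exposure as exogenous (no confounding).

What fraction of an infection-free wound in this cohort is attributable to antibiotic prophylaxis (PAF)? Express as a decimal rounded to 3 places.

p₁ = P(outcome | exposed) = 760/1182 = 0.64298
p₀ = P(outcome | unexposed) = 557/2086 = 0.26702
Exposure prevalence π = 1182/3268 = 0.36169; overall risk P(Y=1) = 0.403.
Under exogeneity, PAF = [P(Y=1) − p₀]/P(Y=1).
PAF = (0.403 − 0.26702) / 0.403 ≈ 0.3374

PAF ≈ 0.337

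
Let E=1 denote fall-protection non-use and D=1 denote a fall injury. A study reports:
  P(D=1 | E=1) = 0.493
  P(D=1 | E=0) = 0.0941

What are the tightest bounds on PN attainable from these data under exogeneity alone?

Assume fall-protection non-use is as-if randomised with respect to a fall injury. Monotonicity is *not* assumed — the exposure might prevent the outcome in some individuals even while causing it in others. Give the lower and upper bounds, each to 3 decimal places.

Let p₁ = 0.493, p₀ = 0.0941.
Under exogeneity alone the bounds on PN are max{0,(p₁−p₀)/p₁} ≤ PN ≤ min{1,(1−p₀)/p₁}.
  lower = (p₁ − p₀)/p₁ = 0.3989 / 0.493 ≈ 0.8091
  upper = min{1, (1 − p₀)/p₁} = 0.9059 / 0.493 ≈ 1.8375 → capped at 1

0.809 ≤ PN ≤ 1.000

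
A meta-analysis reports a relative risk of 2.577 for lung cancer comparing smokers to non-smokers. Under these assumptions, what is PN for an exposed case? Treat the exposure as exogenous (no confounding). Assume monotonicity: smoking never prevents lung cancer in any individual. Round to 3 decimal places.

PN ≈ 0.612

Under exogeneity and monotonicity, PN = (RR − 1) / RR = 1 − 1/RR.
PN = (2.577 − 1) / 2.577 = 1.577 / 2.577 ≈ 0.6120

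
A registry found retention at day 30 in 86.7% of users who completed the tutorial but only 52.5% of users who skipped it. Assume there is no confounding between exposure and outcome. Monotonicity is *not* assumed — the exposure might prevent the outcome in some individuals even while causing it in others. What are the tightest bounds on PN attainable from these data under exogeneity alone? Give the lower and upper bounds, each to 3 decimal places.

0.394 ≤ PN ≤ 0.548

p₁ = 0.867, p₀ = 0.525.
Under exogeneity alone the bounds on PN are max{0,(p₁−p₀)/p₁} ≤ PN ≤ min{1,(1−p₀)/p₁}.
  lower = (p₁ − p₀)/p₁ = 0.342 / 0.867 ≈ 0.3945
  upper = min{1, (1 − p₀)/p₁} = 0.475 / 0.867 ≈ 0.5479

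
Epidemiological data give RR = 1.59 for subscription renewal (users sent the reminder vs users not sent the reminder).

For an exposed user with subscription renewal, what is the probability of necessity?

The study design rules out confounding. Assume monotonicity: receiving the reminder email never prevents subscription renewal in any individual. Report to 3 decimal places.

PN ≈ 0.371

Under exogeneity and monotonicity, PN = (RR − 1) / RR = 1 − 1/RR.
PN = (1.59 − 1) / 1.59 = 0.59 / 1.59 ≈ 0.3711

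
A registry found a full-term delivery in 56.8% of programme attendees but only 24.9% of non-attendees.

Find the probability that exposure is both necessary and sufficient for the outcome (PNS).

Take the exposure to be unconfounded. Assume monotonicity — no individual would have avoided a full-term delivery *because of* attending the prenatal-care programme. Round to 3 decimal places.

p₁ = 0.568, p₀ = 0.249.
Under exogeneity and monotonicity, PNS = p₁ − p₀.
PNS = 0.568 − 0.249 = 0.319

PNS ≈ 0.319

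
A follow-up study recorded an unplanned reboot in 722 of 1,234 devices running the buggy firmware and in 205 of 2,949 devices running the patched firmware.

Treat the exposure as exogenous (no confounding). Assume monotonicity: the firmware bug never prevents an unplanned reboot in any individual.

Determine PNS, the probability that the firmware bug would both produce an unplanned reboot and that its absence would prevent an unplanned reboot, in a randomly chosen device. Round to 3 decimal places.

p₁ = P(outcome | exposed) = 722/1234 = 0.58509
p₀ = P(outcome | unexposed) = 205/2949 = 0.069515
Under exogeneity and monotonicity, PNS = p₁ − p₀.
PNS = 0.58509 − 0.069515 = 0.51557

PNS ≈ 0.516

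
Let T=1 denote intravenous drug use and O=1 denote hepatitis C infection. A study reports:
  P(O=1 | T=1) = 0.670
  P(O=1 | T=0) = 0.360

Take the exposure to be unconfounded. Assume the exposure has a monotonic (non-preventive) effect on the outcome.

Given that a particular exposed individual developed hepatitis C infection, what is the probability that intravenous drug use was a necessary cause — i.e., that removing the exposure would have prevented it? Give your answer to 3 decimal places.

PN ≈ 0.463

Let p₁ = 0.67, p₀ = 0.36.
Under exogeneity and monotonicity, PN = (p₁ − p₀) / p₁.
PN = (0.67 − 0.36) / 0.67 = 0.31 / 0.67 ≈ 0.4627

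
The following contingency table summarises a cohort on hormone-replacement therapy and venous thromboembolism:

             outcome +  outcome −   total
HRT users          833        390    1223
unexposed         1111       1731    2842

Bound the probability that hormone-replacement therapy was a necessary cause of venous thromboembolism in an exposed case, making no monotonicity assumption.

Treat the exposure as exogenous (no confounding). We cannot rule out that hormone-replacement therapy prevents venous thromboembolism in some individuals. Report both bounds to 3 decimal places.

0.426 ≤ PN ≤ 0.894

p₁ = P(outcome | exposed) = 833/1223 = 0.68111
p₀ = P(outcome | unexposed) = 1111/2842 = 0.39092
Under exogeneity alone the bounds on PN are max{0,(p₁−p₀)/p₁} ≤ PN ≤ min{1,(1−p₀)/p₁}.
  lower = (p₁ − p₀)/p₁ = 0.29019 / 0.68111 ≈ 0.4261
  upper = min{1, (1 − p₀)/p₁} = 0.60908 / 0.68111 ≈ 0.8942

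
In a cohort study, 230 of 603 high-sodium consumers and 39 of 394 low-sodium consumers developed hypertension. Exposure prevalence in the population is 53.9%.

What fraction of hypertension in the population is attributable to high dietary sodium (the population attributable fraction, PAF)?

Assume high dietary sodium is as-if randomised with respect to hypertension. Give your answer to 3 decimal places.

p₁ = P(outcome | exposed) = 230/603 = 0.38143
p₀ = P(outcome | unexposed) = 39/394 = 0.098985
Overall risk P(Y=1) = π·p₁ + (1−π)·p₀ = 0.539×0.38143 + 0.461×0.098985 = 0.25122.
Under exogeneity, PAF = [P(Y=1) − p₀] / P(Y=1).
PAF = (0.25122 − 0.098985) / 0.25122 ≈ 0.6060

PAF ≈ 0.606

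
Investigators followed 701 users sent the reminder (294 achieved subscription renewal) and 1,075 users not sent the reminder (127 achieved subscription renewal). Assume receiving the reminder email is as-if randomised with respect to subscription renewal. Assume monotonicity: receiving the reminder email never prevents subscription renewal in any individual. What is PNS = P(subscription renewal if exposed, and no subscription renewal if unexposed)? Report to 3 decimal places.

PNS ≈ 0.301

p₁ = P(outcome | exposed) = 294/701 = 0.4194
p₀ = P(outcome | unexposed) = 127/1075 = 0.11814
Under exogeneity and monotonicity, PNS = p₁ − p₀.
PNS = 0.4194 − 0.11814 = 0.30126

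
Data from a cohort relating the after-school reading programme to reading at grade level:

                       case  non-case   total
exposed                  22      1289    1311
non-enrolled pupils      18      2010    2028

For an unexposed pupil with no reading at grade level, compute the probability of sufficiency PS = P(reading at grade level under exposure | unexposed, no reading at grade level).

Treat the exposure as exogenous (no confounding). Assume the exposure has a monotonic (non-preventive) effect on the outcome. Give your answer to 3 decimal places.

PS ≈ 0.008

p₁ = P(outcome | exposed) = 22/1311 = 0.016781
p₀ = P(outcome | unexposed) = 18/2028 = 0.0088757
Under exogeneity and monotonicity, PS = (p₁ − p₀)/(1 − p₀).
PS = (0.016781 − 0.0088757) / 0.99112 ≈ 0.0080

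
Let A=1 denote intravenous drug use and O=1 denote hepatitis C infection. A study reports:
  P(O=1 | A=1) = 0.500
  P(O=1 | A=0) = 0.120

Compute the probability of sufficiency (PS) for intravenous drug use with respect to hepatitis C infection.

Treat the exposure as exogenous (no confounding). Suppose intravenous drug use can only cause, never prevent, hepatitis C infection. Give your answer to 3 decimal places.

Let p₁ = 0.5, p₀ = 0.12.
Under exogeneity and monotonicity, PS = (p₁ − p₀) / (1 − p₀).
PS = (0.5 − 0.12) / (1 − 0.12) = 0.38 / 0.88 ≈ 0.4318

PS ≈ 0.432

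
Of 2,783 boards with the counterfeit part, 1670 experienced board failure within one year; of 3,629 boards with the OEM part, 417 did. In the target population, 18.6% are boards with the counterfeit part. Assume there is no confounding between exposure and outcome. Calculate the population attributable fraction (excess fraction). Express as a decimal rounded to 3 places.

PAF ≈ 0.440

p₁ = P(outcome | exposed) = 1670/2783 = 0.60007
p₀ = P(outcome | unexposed) = 417/3629 = 0.11491
Overall risk P(Y=1) = π·p₁ + (1−π)·p₀ = 0.186×0.60007 + 0.814×0.11491 = 0.20515.
Under exogeneity, PAF = [P(Y=1) − p₀] / P(Y=1).
PAF = (0.20515 − 0.11491) / 0.20515 ≈ 0.4399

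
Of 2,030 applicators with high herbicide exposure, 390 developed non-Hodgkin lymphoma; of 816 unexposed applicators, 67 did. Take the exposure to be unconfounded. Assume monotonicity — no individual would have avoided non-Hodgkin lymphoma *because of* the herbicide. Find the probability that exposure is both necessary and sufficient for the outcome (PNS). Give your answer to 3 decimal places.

p₁ = P(outcome | exposed) = 390/2030 = 0.19212
p₀ = P(outcome | unexposed) = 67/816 = 0.082108
Under exogeneity and monotonicity, PNS = p₁ − p₀.
PNS = 0.19212 − 0.082108 = 0.11001

PNS ≈ 0.110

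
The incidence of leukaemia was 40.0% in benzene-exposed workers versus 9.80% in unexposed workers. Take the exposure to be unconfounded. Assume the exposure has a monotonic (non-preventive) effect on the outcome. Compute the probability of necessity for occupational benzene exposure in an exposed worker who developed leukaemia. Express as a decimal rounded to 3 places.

PN ≈ 0.755

p₁ = 0.4, p₀ = 0.098.
Under exogeneity and monotonicity, PN = (p₁ − p₀) / p₁.
PN = (0.4 − 0.098) / 0.4 = 0.302 / 0.4 ≈ 0.7550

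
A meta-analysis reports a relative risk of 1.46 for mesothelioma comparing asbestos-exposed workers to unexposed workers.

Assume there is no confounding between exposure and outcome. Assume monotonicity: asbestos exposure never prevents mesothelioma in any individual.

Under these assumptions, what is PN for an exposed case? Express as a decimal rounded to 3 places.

PN ≈ 0.315

Under exogeneity and monotonicity, PN = (RR − 1) / RR = 1 − 1/RR.
PN = (1.46 − 1) / 1.46 = 0.46 / 1.46 ≈ 0.3151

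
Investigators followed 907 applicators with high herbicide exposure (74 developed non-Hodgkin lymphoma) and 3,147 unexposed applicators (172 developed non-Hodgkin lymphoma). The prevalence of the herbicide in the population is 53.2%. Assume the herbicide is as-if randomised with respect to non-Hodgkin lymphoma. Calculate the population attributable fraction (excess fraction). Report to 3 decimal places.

p₁ = P(outcome | exposed) = 74/907 = 0.081588
p₀ = P(outcome | unexposed) = 172/3147 = 0.054655
Overall risk P(Y=1) = π·p₁ + (1−π)·p₀ = 0.532×0.081588 + 0.468×0.054655 = 0.068983.
Under exogeneity, PAF = [P(Y=1) − p₀] / P(Y=1).
PAF = (0.068983 − 0.054655) / 0.068983 ≈ 0.2077

PAF ≈ 0.208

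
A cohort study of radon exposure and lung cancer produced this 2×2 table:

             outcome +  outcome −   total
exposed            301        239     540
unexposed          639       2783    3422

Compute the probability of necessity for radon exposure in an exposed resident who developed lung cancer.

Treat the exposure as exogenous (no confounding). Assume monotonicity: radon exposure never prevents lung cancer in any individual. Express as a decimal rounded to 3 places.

p₁ = P(outcome | exposed) = 301/540 = 0.55741
p₀ = P(outcome | unexposed) = 639/3422 = 0.18673
Under exogeneity and monotonicity, PN = (p₁ − p₀)/p₁.
PN = (0.55741 − 0.18673) / 0.55741 ≈ 0.6650

PN ≈ 0.665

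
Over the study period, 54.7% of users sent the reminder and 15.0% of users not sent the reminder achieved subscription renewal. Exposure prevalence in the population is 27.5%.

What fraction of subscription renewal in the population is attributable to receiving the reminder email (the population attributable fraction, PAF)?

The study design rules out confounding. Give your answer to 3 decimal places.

p₁ = 0.547, p₀ = 0.15.
Overall risk P(Y=1) = π·p₁ + (1−π)·p₀ = 0.275×0.547 + 0.725×0.15 = 0.25918.
Under exogeneity, PAF = [P(Y=1) − p₀] / P(Y=1).
PAF = (0.25918 − 0.15) / 0.25918 ≈ 0.4212

PAF ≈ 0.421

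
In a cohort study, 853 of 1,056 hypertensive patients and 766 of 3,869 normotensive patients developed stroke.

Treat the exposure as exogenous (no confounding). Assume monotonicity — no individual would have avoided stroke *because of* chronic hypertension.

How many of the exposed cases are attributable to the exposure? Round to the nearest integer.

p₁ = P(outcome | exposed) = 853/1056 = 0.80777
p₀ = P(outcome | unexposed) = 766/3869 = 0.19798
PN = (p₁ − p₀)/p₁ = (0.80777 − 0.19798) / 0.80777 ≈ 0.75490.
Attributable cases ≈ PN × (exposed cases) = 0.75490 × 853 ≈ 643.93.

about 644 cases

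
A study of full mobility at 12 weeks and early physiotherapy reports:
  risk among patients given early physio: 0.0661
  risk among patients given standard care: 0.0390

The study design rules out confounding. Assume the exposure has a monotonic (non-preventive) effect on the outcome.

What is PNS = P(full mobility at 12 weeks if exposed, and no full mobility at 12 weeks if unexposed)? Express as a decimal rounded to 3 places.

PNS ≈ 0.027

Let p₁ = 0.0661, p₀ = 0.039.
Under exogeneity and monotonicity, PNS = p₁ − p₀.
PNS = 0.0661 − 0.039 = 0.0271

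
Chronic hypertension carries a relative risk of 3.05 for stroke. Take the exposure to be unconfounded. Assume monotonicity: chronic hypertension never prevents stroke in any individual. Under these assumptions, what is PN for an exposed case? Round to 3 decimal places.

PN ≈ 0.672

Under exogeneity and monotonicity, PN = (RR − 1) / RR = 1 − 1/RR.
PN = (3.05 − 1) / 3.05 = 2.05 / 3.05 ≈ 0.6721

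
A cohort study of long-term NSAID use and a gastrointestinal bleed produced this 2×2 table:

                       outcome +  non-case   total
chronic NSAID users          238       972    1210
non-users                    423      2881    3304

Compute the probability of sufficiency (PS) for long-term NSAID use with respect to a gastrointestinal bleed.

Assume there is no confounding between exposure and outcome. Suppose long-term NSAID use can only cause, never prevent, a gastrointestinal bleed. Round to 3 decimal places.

PS ≈ 0.079

p₁ = P(outcome | exposed) = 238/1210 = 0.19669
p₀ = P(outcome | unexposed) = 423/3304 = 0.12803
Under exogeneity and monotonicity, PS = (p₁ − p₀)/(1 − p₀).
PS = (0.19669 − 0.12803) / 0.87197 ≈ 0.0787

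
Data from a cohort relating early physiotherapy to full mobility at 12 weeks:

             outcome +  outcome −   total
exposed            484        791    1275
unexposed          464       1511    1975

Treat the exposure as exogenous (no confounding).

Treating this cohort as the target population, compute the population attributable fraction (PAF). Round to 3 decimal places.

p₁ = P(outcome | exposed) = 484/1275 = 0.37961
p₀ = P(outcome | unexposed) = 464/1975 = 0.23494
Exposure prevalence π = 1275/3250 = 0.39231; overall risk P(Y=1) = 0.29169.
Under exogeneity, PAF = [P(Y=1) − p₀]/P(Y=1).
PAF = (0.29169 − 0.23494) / 0.29169 ≈ 0.1946

PAF ≈ 0.195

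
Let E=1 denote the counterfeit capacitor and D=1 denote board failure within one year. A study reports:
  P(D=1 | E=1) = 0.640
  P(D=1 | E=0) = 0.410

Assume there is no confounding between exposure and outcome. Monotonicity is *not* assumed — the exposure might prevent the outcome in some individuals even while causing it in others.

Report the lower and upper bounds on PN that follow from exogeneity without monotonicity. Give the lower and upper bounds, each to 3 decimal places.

0.359 ≤ PN ≤ 0.922

Let p₁ = 0.64, p₀ = 0.41.
Under exogeneity alone the bounds on PN are max{0,(p₁−p₀)/p₁} ≤ PN ≤ min{1,(1−p₀)/p₁}.
  lower = (p₁ − p₀)/p₁ = 0.23 / 0.64 ≈ 0.3594
  upper = min{1, (1 − p₀)/p₁} = 0.59 / 0.64 ≈ 0.9219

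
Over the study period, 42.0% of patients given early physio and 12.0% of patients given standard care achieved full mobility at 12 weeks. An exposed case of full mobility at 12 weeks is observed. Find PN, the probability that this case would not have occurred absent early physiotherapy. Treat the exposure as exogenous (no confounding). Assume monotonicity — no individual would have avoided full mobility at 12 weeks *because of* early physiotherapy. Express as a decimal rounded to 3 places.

PN ≈ 0.714

p₁ = 0.42, p₀ = 0.12.
Under exogeneity and monotonicity, PN = (p₁ − p₀) / p₁.
PN = (0.42 − 0.12) / 0.42 = 0.3 / 0.42 ≈ 0.7143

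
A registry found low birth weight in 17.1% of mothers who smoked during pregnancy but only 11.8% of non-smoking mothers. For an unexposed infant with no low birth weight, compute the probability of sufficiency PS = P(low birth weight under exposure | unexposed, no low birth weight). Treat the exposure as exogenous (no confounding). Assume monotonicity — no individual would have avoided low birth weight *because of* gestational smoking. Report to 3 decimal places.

PS ≈ 0.060

p₁ = 0.171, p₀ = 0.118.
Under exogeneity and monotonicity, PS = (p₁ − p₀) / (1 − p₀).
PS = (0.171 − 0.118) / (1 − 0.118) = 0.053 / 0.882 ≈ 0.0601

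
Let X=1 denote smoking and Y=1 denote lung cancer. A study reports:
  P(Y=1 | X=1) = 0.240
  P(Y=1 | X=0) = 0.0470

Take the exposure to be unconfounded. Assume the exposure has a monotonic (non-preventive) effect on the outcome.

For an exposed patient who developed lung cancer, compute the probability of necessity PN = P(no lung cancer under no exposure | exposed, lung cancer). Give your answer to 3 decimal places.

PN ≈ 0.804

Let p₁ = 0.24, p₀ = 0.047.
Under exogeneity and monotonicity, PN = (p₁ − p₀) / p₁.
PN = (0.24 − 0.047) / 0.24 = 0.193 / 0.24 ≈ 0.8042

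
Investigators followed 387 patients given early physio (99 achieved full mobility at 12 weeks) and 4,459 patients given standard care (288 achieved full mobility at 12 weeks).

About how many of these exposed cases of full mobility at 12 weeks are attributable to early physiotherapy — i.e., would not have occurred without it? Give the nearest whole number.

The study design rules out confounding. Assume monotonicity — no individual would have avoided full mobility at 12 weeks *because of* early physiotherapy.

about 74 cases

p₁ = P(outcome | exposed) = 99/387 = 0.25581
p₀ = P(outcome | unexposed) = 288/4459 = 0.064588
PN = (p₁ − p₀)/p₁ = (0.25581 − 0.064588) / 0.25581 ≈ 0.74752.
Attributable cases ≈ PN × (exposed cases) = 0.74752 × 99 ≈ 74.00.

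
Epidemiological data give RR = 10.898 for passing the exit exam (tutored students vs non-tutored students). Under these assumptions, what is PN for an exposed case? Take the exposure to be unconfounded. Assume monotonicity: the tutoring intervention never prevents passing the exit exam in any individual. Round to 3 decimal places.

PN ≈ 0.908

Under exogeneity and monotonicity, PN = (RR − 1) / RR = 1 − 1/RR.
PN = (10.898 − 1) / 10.898 = 9.898 / 10.898 ≈ 0.9082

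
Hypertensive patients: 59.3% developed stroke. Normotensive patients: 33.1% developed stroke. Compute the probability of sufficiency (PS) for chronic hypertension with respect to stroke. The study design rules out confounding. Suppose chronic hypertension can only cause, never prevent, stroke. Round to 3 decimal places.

PS ≈ 0.392

p₁ = 0.593, p₀ = 0.331.
Under exogeneity and monotonicity, PS = (p₁ − p₀) / (1 − p₀).
PS = (0.593 − 0.331) / (1 − 0.331) = 0.262 / 0.669 ≈ 0.3916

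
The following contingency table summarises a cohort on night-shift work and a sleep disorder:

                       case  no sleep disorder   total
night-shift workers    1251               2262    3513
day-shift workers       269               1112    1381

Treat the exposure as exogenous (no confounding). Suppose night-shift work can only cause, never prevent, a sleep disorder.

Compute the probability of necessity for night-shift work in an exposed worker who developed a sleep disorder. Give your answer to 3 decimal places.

PN ≈ 0.453

p₁ = P(outcome | exposed) = 1251/3513 = 0.35611
p₀ = P(outcome | unexposed) = 269/1381 = 0.19479
Under exogeneity and monotonicity, PN = (p₁ − p₀) / p₁.
PN = (0.35611 − 0.19479) / 0.35611 = 0.16132 / 0.35611 ≈ 0.4530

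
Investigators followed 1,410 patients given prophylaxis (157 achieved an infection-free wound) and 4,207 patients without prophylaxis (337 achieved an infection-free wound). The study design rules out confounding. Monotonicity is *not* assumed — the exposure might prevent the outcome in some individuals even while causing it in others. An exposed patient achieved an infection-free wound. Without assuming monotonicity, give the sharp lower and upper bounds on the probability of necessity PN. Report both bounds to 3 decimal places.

p₁ = P(outcome | exposed) = 157/1410 = 0.11135
p₀ = P(outcome | unexposed) = 337/4207 = 0.080105
Under exogeneity alone the bounds on PN are max{0,(p₁−p₀)/p₁} ≤ PN ≤ min{1,(1−p₀)/p₁}.
  lower = (p₁ − p₀)/p₁ = 0.031243 / 0.11135 ≈ 0.2806
  upper = min{1, (1 − p₀)/p₁} = 0.9199 / 0.11135 ≈ 8.2615 → capped at 1

0.281 ≤ PN ≤ 1.000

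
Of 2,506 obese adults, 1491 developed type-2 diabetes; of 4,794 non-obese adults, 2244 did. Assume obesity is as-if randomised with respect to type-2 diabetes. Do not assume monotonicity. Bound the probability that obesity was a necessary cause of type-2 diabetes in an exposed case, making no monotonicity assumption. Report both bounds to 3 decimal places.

p₁ = P(outcome | exposed) = 1491/2506 = 0.59497
p₀ = P(outcome | unexposed) = 2244/4794 = 0.46809
Under exogeneity alone the bounds on PN are max{0,(p₁−p₀)/p₁} ≤ PN ≤ min{1,(1−p₀)/p₁}.
  lower = (p₁ − p₀)/p₁ = 0.12689 / 0.59497 ≈ 0.2133
  upper = min{1, (1 − p₀)/p₁} = 0.53191 / 0.59497 ≈ 0.8940

0.213 ≤ PN ≤ 0.894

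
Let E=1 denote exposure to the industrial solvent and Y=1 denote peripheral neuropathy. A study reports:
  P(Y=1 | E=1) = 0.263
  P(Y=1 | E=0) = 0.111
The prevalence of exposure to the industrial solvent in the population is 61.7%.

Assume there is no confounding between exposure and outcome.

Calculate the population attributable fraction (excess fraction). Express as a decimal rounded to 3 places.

Let p₁ = 0.263, p₀ = 0.111.
Overall risk P(Y=1) = π·p₁ + (1−π)·p₀ = 0.617×0.263 + 0.383×0.111 = 0.20478.
Under exogeneity, PAF = [P(Y=1) − p₀] / P(Y=1).
PAF = (0.20478 − 0.111) / 0.20478 ≈ 0.4580

PAF ≈ 0.458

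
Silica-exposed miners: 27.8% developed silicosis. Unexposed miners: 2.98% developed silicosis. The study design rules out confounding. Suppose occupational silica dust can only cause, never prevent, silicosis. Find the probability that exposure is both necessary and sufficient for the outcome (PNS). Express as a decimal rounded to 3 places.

PNS ≈ 0.248

p₁ = 0.278, p₀ = 0.0298.
Under exogeneity and monotonicity, PNS = p₁ − p₀.
PNS = 0.278 − 0.0298 = 0.2482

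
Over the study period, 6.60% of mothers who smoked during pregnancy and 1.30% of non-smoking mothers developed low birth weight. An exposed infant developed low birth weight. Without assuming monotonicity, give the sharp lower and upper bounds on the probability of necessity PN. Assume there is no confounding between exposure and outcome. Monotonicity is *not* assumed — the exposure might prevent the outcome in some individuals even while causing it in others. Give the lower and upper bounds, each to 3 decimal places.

0.803 ≤ PN ≤ 1.000

p₁ = 0.066, p₀ = 0.013.
Under exogeneity alone the bounds on PN are max{0,(p₁−p₀)/p₁} ≤ PN ≤ min{1,(1−p₀)/p₁}.
  lower = (p₁ − p₀)/p₁ = 0.053 / 0.066 ≈ 0.8030
  upper = min{1, (1 − p₀)/p₁} = 0.987 / 0.066 ≈ 14.9545 → capped at 1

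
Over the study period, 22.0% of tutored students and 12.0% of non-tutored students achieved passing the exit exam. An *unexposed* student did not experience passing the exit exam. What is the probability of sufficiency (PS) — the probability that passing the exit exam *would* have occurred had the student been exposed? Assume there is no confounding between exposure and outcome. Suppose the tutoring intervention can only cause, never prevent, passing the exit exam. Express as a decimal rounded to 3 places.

p₁ = 0.22, p₀ = 0.12.
Under exogeneity and monotonicity, PS = (p₁ − p₀) / (1 − p₀).
PS = (0.22 − 0.12) / (1 − 0.12) = 0.1 / 0.88 ≈ 0.1136

PS ≈ 0.114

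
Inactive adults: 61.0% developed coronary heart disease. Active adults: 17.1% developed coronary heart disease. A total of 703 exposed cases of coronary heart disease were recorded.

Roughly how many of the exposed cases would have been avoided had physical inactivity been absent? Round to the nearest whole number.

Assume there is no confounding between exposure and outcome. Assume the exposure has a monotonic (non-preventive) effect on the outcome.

p₁ = 0.61, p₀ = 0.171.
PN = (p₁ − p₀)/p₁ = (0.61 − 0.171) / 0.61 ≈ 0.71967.
Attributable cases ≈ PN × (exposed cases) = 0.71967 × 703 ≈ 505.93.

about 506 cases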